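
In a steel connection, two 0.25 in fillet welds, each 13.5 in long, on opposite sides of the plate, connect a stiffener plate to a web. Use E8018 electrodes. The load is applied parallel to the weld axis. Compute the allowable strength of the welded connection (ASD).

E80XX → F_EXX = 80 ksi.
Effective throat t_e = 0.707 × 0.25 = 0.1767 in.
Total length L = 27 in; A_we = 0.1767 × 27 = 4.772 in².
F_nw = 0.6 F_EXX = 0.6 × 80 = 48 ksi.
R_n = 48 × 4.772 = 229.1 kip; R_n/Ω = 229.1/2.0 = 114.5 kip.

R_n/Ω ≈ 115 kip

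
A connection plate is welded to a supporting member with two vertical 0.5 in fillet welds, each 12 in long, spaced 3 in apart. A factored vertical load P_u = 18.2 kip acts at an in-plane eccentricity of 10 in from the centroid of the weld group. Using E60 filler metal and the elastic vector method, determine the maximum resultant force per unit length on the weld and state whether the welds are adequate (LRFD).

f_max ≈ 3.55 kip/in; adequate

E60XX → F_EXX = 60 ksi.
Total weld length L_w = 24 in. Treat welds as unit-width lines.
Polar moment about centroid: J = 2[d³/12 + d(b/2)²] = 2[12³/12 + 12×1.5²] = 342 in³.
Direct shear f_v = P/L_w = 18.2 / 24 = 0.7583 kip/in (vertical).
Torsion M = P·e = 18.2 × 10 = 182 kip·in.
Critical point at (x, y) = (1.5, 6) from centroid. f_tx = M·y/J = 3.193 kip/in; f_ty = M·x/J = 0.7982 kip/in.
Resultant f_max = √[f_tx² + (f_v + f_ty)²] = √[3.193² + (0.7583 + 0.7982)²] = 3.552 kip/in.
Capacity per unit length: φr_n = 0.75 × 0.6 × 60 × (0.707 × 0.5) = 9.544 kip/in.
3.552 ≤ 9.544 → adequate.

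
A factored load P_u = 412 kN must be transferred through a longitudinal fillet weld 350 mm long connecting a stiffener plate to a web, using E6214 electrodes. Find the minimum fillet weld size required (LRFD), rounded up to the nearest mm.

w = 6 mm

E62XX → F_EXX = 620 MPa.
Total weld length L = 350 mm.
Required throat t_e = P_u / (φ × 0.6 F_EXX × L) = 412 / (0.75 × 0.6 × 620 × 350 × 10⁻³) = 4.219 mm.
Required leg w = t_e / 0.707 = 5.968 mm → use 6 mm.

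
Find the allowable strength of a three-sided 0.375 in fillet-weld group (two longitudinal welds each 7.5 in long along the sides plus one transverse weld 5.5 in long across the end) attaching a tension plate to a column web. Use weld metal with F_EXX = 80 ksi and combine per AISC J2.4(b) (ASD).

R_n/Ω ≈ 134 kips

t_e = 0.707 × 0.375 = 0.2651 in.
R_nwl = 0.6 × 80 × 0.2651 × 15 = 190.9 kips (longitudinal, 2 welds).
R_nwt = 0.6 × 80 × 0.2651 × 5.5 = 69.99 kips (transverse, base value).
(i) R_nwl + R_nwt = 260.9 kips; (ii) 0.85 R_nwl + 1.5 R_nwt = 267.2 kips.
R_n = max = 267.2 kips [governs: (ii)]; R_n/Ω = 133.6 kips.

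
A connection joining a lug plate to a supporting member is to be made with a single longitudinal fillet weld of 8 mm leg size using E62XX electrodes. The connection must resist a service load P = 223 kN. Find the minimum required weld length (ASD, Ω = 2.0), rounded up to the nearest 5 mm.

E62XX → F_EXX = 620 MPa.
Throat t_e = 0.707 × 8 = 5.656 mm.
r_n/Ω = (0.6 × 620 × 5.656) / 2.0 = 1052 N/mm = 1.052 kN/mm.
L_req = P / (r_n/Ω) = 223 / 1.052 = 212 mm total.
Round up → use L = 215 mm.

L = 215 mm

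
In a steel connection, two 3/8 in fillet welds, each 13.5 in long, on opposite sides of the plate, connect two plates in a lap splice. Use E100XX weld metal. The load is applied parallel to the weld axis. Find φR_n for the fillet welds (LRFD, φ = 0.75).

E100XX → F_EXX = 100 ksi.
Effective throat t_e = 0.707 × 0.375 = 0.2651 in.
Total length L = 27 in; A_we = 0.2651 × 27 = 7.158 in².
F_nw = 0.6 F_EXX = 0.6 × 100 = 60 ksi.
φR_n = 0.75 × 60 × 7.158 = 322.1 kips.

φR_n ≈ 322 kips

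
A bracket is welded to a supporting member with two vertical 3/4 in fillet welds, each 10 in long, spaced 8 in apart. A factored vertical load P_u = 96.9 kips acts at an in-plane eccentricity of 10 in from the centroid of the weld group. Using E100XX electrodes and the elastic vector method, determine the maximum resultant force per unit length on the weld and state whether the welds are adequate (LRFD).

E100XX → F_EXX = 100 ksi.
Total weld length L_w = 20 in. Treat welds as unit-width lines.
Polar moment about centroid: J = 2[d³/12 + d(b/2)²] = 2[10³/12 + 10×4²] = 486.7 in³.
Direct shear f_v = P/L_w = 96.9 / 20 = 4.845 kip/in (vertical).
Torsion M = P·e = 96.9 × 10 = 969 kip·in.
Critical point at (x, y) = (4, 5) from centroid. f_tx = M·y/J = 9.955 kip/in; f_ty = M·x/J = 7.964 kip/in.
Resultant f_max = √[f_tx² + (f_v + f_ty)²] = √[9.955² + (4.845 + 7.964)²] = 16.22 kip/in.
Capacity per unit length: φr_n = 0.75 × 0.6 × 100 × (0.707 × 0.75) = 23.86 kip/in.
16.22 ≤ 23.86 → adequate.

f_max ≈ 16.2 kip/in; adequate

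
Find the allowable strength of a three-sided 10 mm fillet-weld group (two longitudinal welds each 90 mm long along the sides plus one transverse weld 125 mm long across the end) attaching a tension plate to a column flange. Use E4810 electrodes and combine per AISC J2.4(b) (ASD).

R_n/Ω ≈ 347 kN

E48XX → F_EXX = 480 MPa.
t_e = 0.707 × 10 = 7.07 mm.
R_nwl = 0.6 × 480 × 7.07 × 180 × 10⁻³ = 366.5 kN (longitudinal, 2 welds).
R_nwt = 0.6 × 480 × 7.07 × 125 × 10⁻³ = 254.5 kN (transverse, base value).
(i) R_nwl + R_nwt = 621 kN; (ii) 0.85 R_nwl + 1.5 R_nwt = 693.3 kN.
R_n = max = 693.3 kN [governs: (ii)]; R_n/Ω = 346.7 kN.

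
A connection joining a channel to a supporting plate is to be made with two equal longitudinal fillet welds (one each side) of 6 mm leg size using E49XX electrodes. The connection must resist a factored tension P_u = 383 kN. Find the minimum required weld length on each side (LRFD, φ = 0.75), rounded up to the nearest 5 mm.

L = 205 mm on each side

E49XX → F_EXX = 490 MPa.
Throat t_e = 0.707 × 6 = 4.242 mm.
φr_n = 0.75 × 0.6 × 490 × 4.242 × 10⁻³ = 0.9354 kN/mm.
L_req = P_u / φr_n = 383 / 0.9354 = 409.5 mm total.
Per side: 409.5 / 2 = 204.7 mm.
Round up → use L = 205 mm on each side.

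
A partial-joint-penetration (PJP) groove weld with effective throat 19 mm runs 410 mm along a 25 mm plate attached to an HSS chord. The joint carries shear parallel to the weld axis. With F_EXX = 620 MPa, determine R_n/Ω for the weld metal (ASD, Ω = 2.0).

Effective throat (given) t_e = 19 mm.
A_we = 19 × 410 = 7790 mm².
F_nw = 0.6 F_EXX = 372 MPa.
R_n/Ω = (372 × 7790) / 2.0 × 10⁻³ = 1449 kN.

R_n/Ω ≈ 1450 kN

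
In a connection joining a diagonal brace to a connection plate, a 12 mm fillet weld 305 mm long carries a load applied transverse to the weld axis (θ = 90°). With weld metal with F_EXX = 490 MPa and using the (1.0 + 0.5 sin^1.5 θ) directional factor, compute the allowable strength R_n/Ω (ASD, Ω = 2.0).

t_e = 0.707 × 12 = 8.484 mm; A_we = 8.484 × 305 = 2588 mm².
Directional factor: 1.0 + 0.5 sin^1.5(90°) = 1.5.
F_nw = 0.6 × 490 × 1.5 = 441 MPa.
R_n/Ω = (441 × 2588) / 2.0 × 10⁻³ = 570.6 kN.

R_n/Ω ≈ 571 kN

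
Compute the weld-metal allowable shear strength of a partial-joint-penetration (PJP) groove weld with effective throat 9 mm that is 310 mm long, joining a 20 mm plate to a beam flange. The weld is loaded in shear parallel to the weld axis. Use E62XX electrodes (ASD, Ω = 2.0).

R_n/Ω ≈ 519 kN

E62XX → F_EXX = 620 MPa.
Effective throat (given) t_e = 9 mm.
A_we = 9 × 310 = 2790 mm².
F_nw = 0.6 F_EXX = 372 MPa.
R_n/Ω = (372 × 2790) / 2.0 × 10⁻³ = 518.9 kN.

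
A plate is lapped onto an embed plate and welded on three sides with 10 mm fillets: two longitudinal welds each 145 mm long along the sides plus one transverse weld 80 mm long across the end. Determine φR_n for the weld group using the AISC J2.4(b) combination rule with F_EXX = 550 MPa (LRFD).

φR_n ≈ 647 kN

t_e = 0.707 × 10 = 7.07 mm.
R_nwl = 0.6 × 550 × 7.07 × 290 × 10⁻³ = 676.6 kN (longitudinal, 2 welds).
R_nwt = 0.6 × 550 × 7.07 × 80 × 10⁻³ = 186.6 kN (transverse, base value).
(i) R_nwl + R_nwt = 863.2 kN; (ii) 0.85 R_nwl + 1.5 R_nwt = 855.1 kN.
R_n = max = 863.2 kN [governs: (i)]; φR_n = 647.4 kN.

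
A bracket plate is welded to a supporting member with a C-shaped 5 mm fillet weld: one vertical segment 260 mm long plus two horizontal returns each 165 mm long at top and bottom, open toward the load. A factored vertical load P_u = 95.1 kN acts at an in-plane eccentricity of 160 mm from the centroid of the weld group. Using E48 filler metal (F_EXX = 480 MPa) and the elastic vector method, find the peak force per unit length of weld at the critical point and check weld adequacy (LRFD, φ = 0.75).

Total weld length L_w = 590 mm. Treat welds as unit-width lines.
Centroid: x̄ = 2×165×82.5 / 590 = 46.14 mm from the vertical weld.
Polar moment about centroid: J = I_x + I_y = [260³/12 + 2×165×130²] + [260×46.14² + 2(165³/12 + 165×36.36²)] = 8780000 mm³.
Direct shear f_v = P/L_w = 95.1×10³ / 590 = 161.2 N/mm (vertical).
Torsion M = P·e = 95.1×10³ × 160 = 15216000 N·mm.
Critical point at (x, y) = (118.9, 130) from centroid. f_tx = M·y/J = 225.3 N/mm; f_ty = M·x/J = 206 N/mm.
Resultant f_max = √[f_tx² + (f_v + f_ty)²] = √[225.3² + (161.2 + 206)²] = 430.8 N/mm.
Capacity per unit length: φr_n = 0.75 × 0.6 × 480 × (0.707 × 5) = 763.6 N/mm.
430.8 ≤ 763.6 → adequate.

f_max ≈ 431 N/mm; adequate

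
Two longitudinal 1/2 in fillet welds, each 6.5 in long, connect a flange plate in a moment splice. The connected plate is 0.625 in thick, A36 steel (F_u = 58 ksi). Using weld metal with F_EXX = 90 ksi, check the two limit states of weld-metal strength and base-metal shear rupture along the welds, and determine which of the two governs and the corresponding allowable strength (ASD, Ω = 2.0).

R_n/Ω ≈ 124 kips (weld metal governs)

t_e = 0.707 × 0.5 = 0.3535 in; L = 13 in.
Weld metal: R_n/Ω = (1/2.0) × 0.6 × 90 × 0.3535 × 13 = 124.1 kips.
Base metal (shear rupture): R_n/Ω = (1/2.0) × 0.6 × 58 × 0.625 × 13 = 141.4 kips.
Governing: weld metal.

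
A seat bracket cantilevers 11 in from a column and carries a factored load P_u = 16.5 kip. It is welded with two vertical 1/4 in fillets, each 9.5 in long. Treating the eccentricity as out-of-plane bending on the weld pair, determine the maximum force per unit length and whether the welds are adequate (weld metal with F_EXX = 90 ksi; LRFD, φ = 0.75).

L_w = 2 × 9.5 = 19 in; section modulus (unit throat) S = 2 × L²/6 = 30.08 in².
Direct shear f_v = P/L_w = 16.5/19 = 0.8684 kip/in.
Moment M = P × e = 16.5 × 11 = 181.5 kip·in; bending f_b = M/S = 6.033 kip/in.
f_max = √(f_v² + f_b²) = √(0.8684² + 6.033²) = 6.095 kip/in.
φr_n = 0.75 × 0.6 × 90 × (0.707 × 0.25) = 7.158 kip/in → adequate.

f_max ≈ 6.1 kip/in; adequate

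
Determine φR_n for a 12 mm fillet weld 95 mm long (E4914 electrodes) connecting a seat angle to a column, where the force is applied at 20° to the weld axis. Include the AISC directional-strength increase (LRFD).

E49XX → F_EXX = 490 MPa.
t_e = 0.707 × 12 = 8.484 mm; A_we = 8.484 × 95 = 806 mm².
Directional factor: 1.0 + 0.5 sin^1.5(20°) = 1.1.
F_nw = 0.6 × 490 × 1.1 = 323.4 MPa.
φR_n = 0.75 × 323.4 × 806 × 10⁻³ = 195.5 kN.

φR_n ≈ 195 kN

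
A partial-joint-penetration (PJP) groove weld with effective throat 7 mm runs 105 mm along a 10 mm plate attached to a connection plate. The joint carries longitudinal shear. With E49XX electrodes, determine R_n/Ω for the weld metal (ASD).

E49XX → F_EXX = 490 MPa.
Effective throat (given) t_e = 7 mm.
A_we = 7 × 105 = 735 mm².
F_nw = 0.6 F_EXX = 294 MPa.
R_n/Ω = (294 × 735) / 2.0 × 10⁻³ = 108 kN.

R_n/Ω ≈ 108 kN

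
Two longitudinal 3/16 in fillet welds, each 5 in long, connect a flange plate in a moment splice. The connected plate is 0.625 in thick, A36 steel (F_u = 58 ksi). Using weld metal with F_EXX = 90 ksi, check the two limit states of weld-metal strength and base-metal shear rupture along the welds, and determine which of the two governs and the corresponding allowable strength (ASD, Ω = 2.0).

R_n/Ω ≈ 35.8 kip (weld metal governs)

t_e = 0.707 × 0.1875 = 0.1326 in; L = 10 in.
Weld metal: R_n/Ω = (1/2.0) × 0.6 × 90 × 0.1326 × 10 = 35.79 kip.
Base metal (shear rupture): R_n/Ω = (1/2.0) × 0.6 × 58 × 0.625 × 10 = 108.8 kip.
Governing: weld metal.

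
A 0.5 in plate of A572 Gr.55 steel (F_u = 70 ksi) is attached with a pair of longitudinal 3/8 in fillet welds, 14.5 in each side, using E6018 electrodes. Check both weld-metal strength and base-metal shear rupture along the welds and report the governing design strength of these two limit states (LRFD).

E60XX → F_EXX = 60 ksi.
t_e = 0.707 × 0.375 = 0.2651 in; L = 29 in.
Weld metal: φR_n = 0.75 × 0.6 × 60 × 0.2651 × 29 = 207.6 kips.
Base metal (shear rupture): φR_n = 0.75 × 0.6 × 70 × 0.5 × 29 = 456.8 kips.
Governing: weld metal.

φR_n ≈ 208 kips (weld metal governs)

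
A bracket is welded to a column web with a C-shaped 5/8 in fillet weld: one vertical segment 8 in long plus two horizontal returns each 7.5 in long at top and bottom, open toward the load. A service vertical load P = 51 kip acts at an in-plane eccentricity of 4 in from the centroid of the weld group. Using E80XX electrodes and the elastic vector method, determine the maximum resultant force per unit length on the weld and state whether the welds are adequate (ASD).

f_max ≈ 5.02 kip/in; adequate

E80XX → F_EXX = 80 ksi.
Total weld length L_w = 23 in. Treat welds as unit-width lines.
Centroid: x̄ = 2×7.5×3.75 / 23 = 2.446 in from the vertical weld.
Polar moment about centroid: J = I_x + I_y = [8³/12 + 2×7.5×4²] + [8×2.446² + 2(7.5³/12 + 7.5×1.304²)] = 426.3 in³.
Direct shear f_v = P/L_w = 51 / 23 = 2.217 kip/in (vertical).
Torsion M = P·e = 51 × 4 = 204 kip·in.
Critical point at (x, y) = (5.054, 4) from centroid. f_tx = M·y/J = 1.914 kip/in; f_ty = M·x/J = 2.418 kip/in.
Resultant f_max = √[f_tx² + (f_v + f_ty)²] = √[1.914² + (2.217 + 2.418)²] = 5.015 kip/in.
Capacity per unit length: r_n/Ω = (1/2.0) × 0.6 × 80 × (0.707 × 0.625) = 10.6 kip/in.
5.015 ≤ 10.6 → adequate.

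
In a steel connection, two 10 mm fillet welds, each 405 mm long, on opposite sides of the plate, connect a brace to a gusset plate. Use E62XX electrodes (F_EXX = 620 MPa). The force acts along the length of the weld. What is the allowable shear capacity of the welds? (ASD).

R_n/Ω ≈ 1070 kN

Effective throat t_e = 0.707 × 10 = 7.07 mm.
Total length L = 810 mm; A_we = 7.07 × 810 = 5727 mm².
F_nw = 0.6 F_EXX = 0.6 × 620 = 372 MPa.
R_n = 372 × 5727 × 10⁻³ = 2130 kN; R_n/Ω = 2130/2.0 = 1065 kN.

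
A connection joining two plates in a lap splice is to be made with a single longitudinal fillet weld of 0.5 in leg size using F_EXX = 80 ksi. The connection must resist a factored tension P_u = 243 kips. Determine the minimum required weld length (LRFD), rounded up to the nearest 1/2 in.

L = 19.5 in

Throat t_e = 0.707 × 0.5 = 0.3535 in.
φr_n = 0.75 × 0.6 × 80 × 0.3535 = 12.73 kips/in.
L_req = P_u / φr_n = 243 / 12.73 = 19.09 in total.
Round up → use L = 19.5 in.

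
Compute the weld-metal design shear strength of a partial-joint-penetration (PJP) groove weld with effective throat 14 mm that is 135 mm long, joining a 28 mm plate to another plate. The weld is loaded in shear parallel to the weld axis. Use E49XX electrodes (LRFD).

φR_n ≈ 417 kN

E49XX → F_EXX = 490 MPa.
Effective throat (given) t_e = 14 mm.
A_we = 14 × 135 = 1890 mm².
F_nw = 0.6 F_EXX = 294 MPa.
φR_n = 0.75 × 294 × 1890 × 10⁻³ = 416.7 kN.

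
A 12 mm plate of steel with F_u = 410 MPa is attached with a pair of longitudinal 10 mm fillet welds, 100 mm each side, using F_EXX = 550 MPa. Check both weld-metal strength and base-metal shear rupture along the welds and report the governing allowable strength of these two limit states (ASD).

t_e = 0.707 × 10 = 7.07 mm; L = 200 mm.
Weld metal: R_n/Ω = (1/2.0) × 0.6 × 550 × 7.07 × 200 × 10⁻³ = 233.3 kN.
Base metal (shear rupture): R_n/Ω = (1/2.0) × 0.6 × 410 × 12 × 200 × 10⁻³ = 295.2 kN.
Governing: weld metal.

R_n/Ω ≈ 233 kN (weld metal governs)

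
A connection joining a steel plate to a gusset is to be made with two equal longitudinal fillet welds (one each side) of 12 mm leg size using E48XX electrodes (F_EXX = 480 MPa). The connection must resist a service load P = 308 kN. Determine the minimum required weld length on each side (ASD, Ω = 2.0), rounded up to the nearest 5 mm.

L = 130 mm on each side

Throat t_e = 0.707 × 12 = 8.484 mm.
r_n/Ω = (0.6 × 480 × 8.484) / 2.0 = 1222 N/mm = 1.222 kN/mm.
L_req = P / (r_n/Ω) = 308 / 1.222 = 252.1 mm total.
Per side: 252.1 / 2 = 126.1 mm.
Round up → use L = 130 mm on each side.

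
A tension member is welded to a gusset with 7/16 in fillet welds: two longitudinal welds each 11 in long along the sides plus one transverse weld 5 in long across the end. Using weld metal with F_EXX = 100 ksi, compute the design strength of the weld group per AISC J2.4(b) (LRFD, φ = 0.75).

φR_n ≈ 376 kips

t_e = 0.707 × 0.4375 = 0.3093 in.
R_nwl = 0.6 × 100 × 0.3093 × 22 = 408.3 kips (longitudinal, 2 welds).
R_nwt = 0.6 × 100 × 0.3093 × 5 = 92.79 kips (transverse, base value).
(i) R_nwl + R_nwt = 501.1 kips; (ii) 0.85 R_nwl + 1.5 R_nwt = 486.2 kips.
R_n = max = 501.1 kips [governs: (i)]; φR_n = 375.8 kips.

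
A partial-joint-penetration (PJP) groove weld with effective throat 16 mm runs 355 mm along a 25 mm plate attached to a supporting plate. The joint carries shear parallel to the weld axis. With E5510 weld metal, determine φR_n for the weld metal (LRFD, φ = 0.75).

φR_n ≈ 1410 kN

E55XX → F_EXX = 550 MPa.
Effective throat (given) t_e = 16 mm.
A_we = 16 × 355 = 5680 mm².
F_nw = 0.6 F_EXX = 330 MPa.
φR_n = 0.75 × 330 × 5680 × 10⁻³ = 1406 kN.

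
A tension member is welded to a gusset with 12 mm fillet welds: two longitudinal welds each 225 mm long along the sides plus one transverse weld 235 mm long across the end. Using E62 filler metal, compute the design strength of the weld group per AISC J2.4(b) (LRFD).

φR_n ≈ 1740 kN

E62XX → F_EXX = 620 MPa.
t_e = 0.707 × 12 = 8.484 mm.
R_nwl = 0.6 × 620 × 8.484 × 450 × 10⁻³ = 1420 kN (longitudinal, 2 welds).
R_nwt = 0.6 × 620 × 8.484 × 235 × 10⁻³ = 741.7 kN (transverse, base value).
(i) R_nwl + R_nwt = 2162 kN; (ii) 0.85 R_nwl + 1.5 R_nwt = 2320 kN.
R_n = max = 2320 kN [governs: (ii)]; φR_n = 1740 kN.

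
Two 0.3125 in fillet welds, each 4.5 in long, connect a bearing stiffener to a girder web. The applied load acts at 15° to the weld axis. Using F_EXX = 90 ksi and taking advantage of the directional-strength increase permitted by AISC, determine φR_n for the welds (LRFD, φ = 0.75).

φR_n ≈ 85.8 kips

t_e = 0.707 × 0.3125 = 0.2209 in; A_we = 0.2209 × 9 = 1.988 in².
Directional factor: 1.0 + 0.5 sin^1.5(15°) = 1.066.
F_nw = 0.6 × 90 × 1.066 = 57.56 ksi.
φR_n = 0.75 × 57.56 × 1.988 = 85.83 kips.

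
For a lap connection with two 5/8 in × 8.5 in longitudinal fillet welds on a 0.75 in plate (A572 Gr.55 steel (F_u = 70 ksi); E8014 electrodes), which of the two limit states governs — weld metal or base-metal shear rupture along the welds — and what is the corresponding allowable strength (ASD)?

E80XX → F_EXX = 80 ksi.
t_e = 0.707 × 0.625 = 0.4419 in; L = 17 in.
Weld metal: R_n/Ω = (1/2.0) × 0.6 × 80 × 0.4419 × 17 = 180.3 kip.
Base metal (shear rupture): R_n/Ω = (1/2.0) × 0.6 × 70 × 0.75 × 17 = 267.8 kip.
Governing: weld metal.

R_n/Ω ≈ 180 kip (weld metal governs)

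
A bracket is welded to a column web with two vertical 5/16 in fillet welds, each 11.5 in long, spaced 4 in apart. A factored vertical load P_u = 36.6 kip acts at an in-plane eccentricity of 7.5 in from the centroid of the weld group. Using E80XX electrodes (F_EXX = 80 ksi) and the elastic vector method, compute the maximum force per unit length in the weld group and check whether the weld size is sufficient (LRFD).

Total weld length L_w = 23 in. Treat welds as unit-width lines.
Polar moment about centroid: J = 2[d³/12 + d(b/2)²] = 2[11.5³/12 + 11.5×2²] = 345.5 in³.
Direct shear f_v = P/L_w = 36.6 / 23 = 1.591 kip/in (vertical).
Torsion M = P·e = 36.6 × 7.5 = 274.5 kip·in.
Critical point at (x, y) = (2, 5.75) from centroid. f_tx = M·y/J = 4.569 kip/in; f_ty = M·x/J = 1.589 kip/in.
Resultant f_max = √[f_tx² + (f_v + f_ty)²] = √[4.569² + (1.591 + 1.589)²] = 5.567 kip/in.
Capacity per unit length: φr_n = 0.75 × 0.6 × 80 × (0.707 × 0.3125) = 7.954 kip/in.
5.567 ≤ 7.954 → adequate.

f_max ≈ 5.57 kip/in; adequate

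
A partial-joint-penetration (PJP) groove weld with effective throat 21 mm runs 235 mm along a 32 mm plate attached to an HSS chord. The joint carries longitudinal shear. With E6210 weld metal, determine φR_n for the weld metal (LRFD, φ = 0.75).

φR_n ≈ 1380 kN

E62XX → F_EXX = 620 MPa.
Effective throat (given) t_e = 21 mm.
A_we = 21 × 235 = 4935 mm².
F_nw = 0.6 F_EXX = 372 MPa.
φR_n = 0.75 × 372 × 4935 × 10⁻³ = 1377 kN.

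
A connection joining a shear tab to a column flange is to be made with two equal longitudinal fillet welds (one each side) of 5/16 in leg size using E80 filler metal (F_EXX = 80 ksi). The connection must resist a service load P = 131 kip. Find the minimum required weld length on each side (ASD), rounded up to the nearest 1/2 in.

L = 12.5 in on each side

Throat t_e = 0.707 × 0.3125 = 0.2209 in.
r_n/Ω = (0.6 × 80 × 0.2209) / 2.0 = 5.302 kip/in.
L_req = P / (r_n/Ω) = 131 / 5.302 = 24.71 in total.
Per side: 24.71 / 2 = 12.35 in.
Round up → use L = 12.5 in on each side.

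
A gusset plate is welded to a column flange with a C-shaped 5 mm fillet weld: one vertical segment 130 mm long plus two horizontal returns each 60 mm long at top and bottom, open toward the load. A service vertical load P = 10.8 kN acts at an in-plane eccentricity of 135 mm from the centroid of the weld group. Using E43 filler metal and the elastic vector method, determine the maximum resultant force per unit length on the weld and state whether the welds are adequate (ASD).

f_max ≈ 176 N/mm; adequate

E43XX → F_EXX = 430 MPa.
Total weld length L_w = 250 mm. Treat welds as unit-width lines.
Centroid: x̄ = 2×60×30 / 250 = 14.4 mm from the vertical weld.
Polar moment about centroid: J = I_x + I_y = [130³/12 + 2×60×65²] + [130×14.4² + 2(60³/12 + 60×15.6²)] = 782200 mm³.
Direct shear f_v = P/L_w = 10.8×10³ / 250 = 43.2 N/mm (vertical).
Torsion M = P·e = 10.8×10³ × 135 = 1458000 N·mm.
Critical point at (x, y) = (45.6, 65) from centroid. f_tx = M·y/J = 121.2 N/mm; f_ty = M·x/J = 84.99 N/mm.
Resultant f_max = √[f_tx² + (f_v + f_ty)²] = √[121.2² + (43.2 + 84.99)²] = 176.4 N/mm.
Capacity per unit length: r_n/Ω = (1/2.0) × 0.6 × 430 × (0.707 × 5) = 456 N/mm.
176.4 ≤ 456 → adequate.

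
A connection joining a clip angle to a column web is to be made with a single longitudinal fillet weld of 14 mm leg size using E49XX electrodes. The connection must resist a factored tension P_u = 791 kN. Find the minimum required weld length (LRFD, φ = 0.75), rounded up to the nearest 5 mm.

E49XX → F_EXX = 490 MPa.
Throat t_e = 0.707 × 14 = 9.898 mm.
φr_n = 0.75 × 0.6 × 490 × 9.898 × 10⁻³ = 2.183 kN/mm.
L_req = P_u / φr_n = 791 / 2.183 = 362.4 mm total.
Round up → use L = 365 mm.

L = 365 mm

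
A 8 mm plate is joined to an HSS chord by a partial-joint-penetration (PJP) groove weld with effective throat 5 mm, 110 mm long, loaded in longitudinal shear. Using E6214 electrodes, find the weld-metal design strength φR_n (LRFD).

E62XX → F_EXX = 620 MPa.
Effective throat (given) t_e = 5 mm.
A_we = 5 × 110 = 550 mm².
F_nw = 0.6 F_EXX = 372 MPa.
φR_n = 0.75 × 372 × 550 × 10⁻³ = 153.4 kN.

φR_n ≈ 153 kN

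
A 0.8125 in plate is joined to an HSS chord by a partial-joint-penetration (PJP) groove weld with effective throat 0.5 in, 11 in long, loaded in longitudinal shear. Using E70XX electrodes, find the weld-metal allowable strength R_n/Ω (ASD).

E70XX → F_EXX = 70 ksi.
Effective throat (given) t_e = 0.5 in.
A_we = 0.5 × 11 = 5.5 in².
F_nw = 0.6 F_EXX = 42 ksi.
R_n/Ω = (42 × 5.5) / 2.0 = 115.5 kip.

R_n/Ω ≈ 116 kip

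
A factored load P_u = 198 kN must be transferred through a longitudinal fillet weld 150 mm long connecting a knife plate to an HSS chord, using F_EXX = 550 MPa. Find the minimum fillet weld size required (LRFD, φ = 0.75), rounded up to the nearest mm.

w = 8 mm

Total weld length L = 150 mm.
Required throat t_e = P_u / (φ × 0.6 F_EXX × L) = 198 / (0.75 × 0.6 × 550 × 150 × 10⁻³) = 5.333 mm.
Required leg w = t_e / 0.707 = 7.544 mm → use 8 mm.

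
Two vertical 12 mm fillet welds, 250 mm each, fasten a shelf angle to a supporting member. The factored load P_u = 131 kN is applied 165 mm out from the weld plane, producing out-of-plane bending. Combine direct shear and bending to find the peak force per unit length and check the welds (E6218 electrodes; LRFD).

f_max ≈ 1070 N/mm; adequate

E62XX → F_EXX = 620 MPa.
L_w = 2 × 250 = 500 mm; section modulus (unit throat) S = 2 × L²/6 = 20830 mm².
Direct shear f_v = P/L_w = 131×10³/500 = 262 N/mm.
Moment M = P × e = 131×10³ × 165 = 21615000 N·mm; bending f_b = M/S = 1038 N/mm.
f_max = √(f_v² + f_b²) = √(262² + 1038²) = 1070 N/mm.
φr_n = 0.75 × 0.6 × 620 × (0.707 × 12) = 2367 N/mm → adequate.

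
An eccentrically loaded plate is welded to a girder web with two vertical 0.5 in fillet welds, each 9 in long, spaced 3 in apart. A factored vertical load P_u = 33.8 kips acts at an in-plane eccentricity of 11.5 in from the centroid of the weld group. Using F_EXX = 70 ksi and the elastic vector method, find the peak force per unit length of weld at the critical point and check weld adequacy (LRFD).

Total weld length L_w = 18 in. Treat welds as unit-width lines.
Polar moment about centroid: J = 2[d³/12 + d(b/2)²] = 2[9³/12 + 9×1.5²] = 162 in³.
Direct shear f_v = P/L_w = 33.8 / 18 = 1.878 kip/in (vertical).
Torsion M = P·e = 33.8 × 11.5 = 388.7 kip·in.
Critical point at (x, y) = (1.5, 4.5) from centroid. f_tx = M·y/J = 10.8 kip/in; f_ty = M·x/J = 3.599 kip/in.
Resultant f_max = √[f_tx² + (f_v + f_ty)²] = √[10.8² + (1.878 + 3.599)²] = 12.11 kip/in.
Capacity per unit length: φr_n = 0.75 × 0.6 × 70 × (0.707 × 0.5) = 11.14 kip/in.
12.11 > 11.14 → NOT adequate.

f_max ≈ 12.1 kip/in; NOT adequate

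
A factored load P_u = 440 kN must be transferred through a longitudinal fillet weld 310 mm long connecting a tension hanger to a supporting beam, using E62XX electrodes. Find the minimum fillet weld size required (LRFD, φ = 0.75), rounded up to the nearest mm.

E62XX → F_EXX = 620 MPa.
Total weld length L = 310 mm.
Required throat t_e = P_u / (φ × 0.6 F_EXX × L) = 440 / (0.75 × 0.6 × 620 × 310 × 10⁻³) = 5.087 mm.
Required leg w = t_e / 0.707 = 7.196 mm → use 8 mm.

w = 8 mm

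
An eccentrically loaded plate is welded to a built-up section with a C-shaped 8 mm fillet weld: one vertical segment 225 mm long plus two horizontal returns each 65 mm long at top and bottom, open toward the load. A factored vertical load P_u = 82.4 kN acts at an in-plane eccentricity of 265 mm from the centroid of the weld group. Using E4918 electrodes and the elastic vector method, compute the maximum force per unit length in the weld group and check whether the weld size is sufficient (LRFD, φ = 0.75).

f_max ≈ 1120 N/mm; adequate

E49XX → F_EXX = 490 MPa.
Total weld length L_w = 355 mm. Treat welds as unit-width lines.
Centroid: x̄ = 2×65×32.5 / 355 = 11.9 mm from the vertical weld.
Polar moment about centroid: J = I_x + I_y = [225³/12 + 2×65×112.5²] + [225×11.9² + 2(65³/12 + 65×20.6²)] = 2727000 mm³.
Direct shear f_v = P/L_w = 82.4×10³ / 355 = 232.1 N/mm (vertical).
Torsion M = P·e = 82.4×10³ × 265 = 21836000 N·mm.
Critical point at (x, y) = (53.1, 112.5) from centroid. f_tx = M·y/J = 900.7 N/mm; f_ty = M·x/J = 425.1 N/mm.
Resultant f_max = √[f_tx² + (f_v + f_ty)²] = √[900.7² + (232.1 + 425.1)²] = 1115 N/mm.
Capacity per unit length: φr_n = 0.75 × 0.6 × 490 × (0.707 × 8) = 1247 N/mm.
1115 ≤ 1247 → adequate.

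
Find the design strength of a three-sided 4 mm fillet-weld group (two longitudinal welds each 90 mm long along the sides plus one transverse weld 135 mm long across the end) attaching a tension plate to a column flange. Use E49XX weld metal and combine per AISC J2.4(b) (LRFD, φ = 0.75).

φR_n ≈ 222 kN

E49XX → F_EXX = 490 MPa.
t_e = 0.707 × 4 = 2.828 mm.
R_nwl = 0.6 × 490 × 2.828 × 180 × 10⁻³ = 149.7 kN (longitudinal, 2 welds).
R_nwt = 0.6 × 490 × 2.828 × 135 × 10⁻³ = 112.2 kN (transverse, base value).
(i) R_nwl + R_nwt = 261.9 kN; (ii) 0.85 R_nwl + 1.5 R_nwt = 295.6 kN.
R_n = max = 295.6 kN [governs: (ii)]; φR_n = 221.7 kN.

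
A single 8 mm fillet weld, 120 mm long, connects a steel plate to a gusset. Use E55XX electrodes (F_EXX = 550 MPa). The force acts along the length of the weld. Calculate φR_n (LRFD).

φR_n ≈ 168 kN

Effective throat t_e = 0.707 × 8 = 5.656 mm.
Total length L = 120 mm; A_we = 5.656 × 120 = 678.7 mm².
F_nw = 0.6 F_EXX = 0.6 × 550 = 330 MPa.
φR_n = 0.75 × 330 × 678.7 × 10⁻³ = 168 kN.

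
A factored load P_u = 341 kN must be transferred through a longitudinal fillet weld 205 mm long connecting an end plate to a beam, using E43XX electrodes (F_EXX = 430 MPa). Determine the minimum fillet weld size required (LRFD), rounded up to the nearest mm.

w = 13 mm

Total weld length L = 205 mm.
Required throat t_e = P_u / (φ × 0.6 F_EXX × L) = 341 / (0.75 × 0.6 × 430 × 205 × 10⁻³) = 8.596 mm.
Required leg w = t_e / 0.707 = 12.16 mm → use 13 mm.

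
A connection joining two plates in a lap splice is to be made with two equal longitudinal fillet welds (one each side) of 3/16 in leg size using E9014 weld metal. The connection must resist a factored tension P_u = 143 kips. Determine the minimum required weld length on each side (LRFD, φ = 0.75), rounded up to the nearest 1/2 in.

L = 13.5 in on each side

E90XX → F_EXX = 90 ksi.
Throat t_e = 0.707 × 0.1875 = 0.1326 in.
φr_n = 0.75 × 0.6 × 90 × 0.1326 = 5.369 kips/in.
L_req = P_u / φr_n = 143 / 5.369 = 26.64 in total.
Per side: 26.64 / 2 = 13.32 in.
Round up → use L = 13.5 in on each side.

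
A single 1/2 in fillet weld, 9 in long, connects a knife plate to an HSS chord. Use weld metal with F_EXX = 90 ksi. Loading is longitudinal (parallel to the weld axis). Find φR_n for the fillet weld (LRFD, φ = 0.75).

Effective throat t_e = 0.707 × 0.5 = 0.3535 in.
Total length L = 9 in; A_we = 0.3535 × 9 = 3.181 in².
F_nw = 0.6 F_EXX = 0.6 × 90 = 54 ksi.
φR_n = 0.75 × 54 × 3.181 = 128.9 kip.

φR_n ≈ 129 kip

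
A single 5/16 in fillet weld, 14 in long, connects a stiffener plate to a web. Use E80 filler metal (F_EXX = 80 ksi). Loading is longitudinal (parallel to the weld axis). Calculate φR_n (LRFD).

φR_n ≈ 111 kips

Effective throat t_e = 0.707 × 0.3125 = 0.2209 in.
Total length L = 14 in; A_we = 0.2209 × 14 = 3.093 in².
F_nw = 0.6 F_EXX = 0.6 × 80 = 48 ksi.
φR_n = 0.75 × 48 × 3.093 = 111.4 kips.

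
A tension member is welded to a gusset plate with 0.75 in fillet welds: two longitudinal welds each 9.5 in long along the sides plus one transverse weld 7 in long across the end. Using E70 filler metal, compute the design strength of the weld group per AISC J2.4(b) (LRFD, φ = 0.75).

φR_n ≈ 445 kips

E70XX → F_EXX = 70 ksi.
t_e = 0.707 × 0.75 = 0.5302 in.
R_nwl = 0.6 × 70 × 0.5302 × 19 = 423.1 kips (longitudinal, 2 welds).
R_nwt = 0.6 × 70 × 0.5302 × 7 = 155.9 kips (transverse, base value).
(i) R_nwl + R_nwt = 579 kips; (ii) 0.85 R_nwl + 1.5 R_nwt = 593.5 kips.
R_n = max = 593.5 kips [governs: (ii)]; φR_n = 445.1 kips.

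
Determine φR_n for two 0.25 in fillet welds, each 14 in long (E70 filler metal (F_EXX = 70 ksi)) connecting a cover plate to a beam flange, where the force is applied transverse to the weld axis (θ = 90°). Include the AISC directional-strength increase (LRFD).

φR_n ≈ 234 kip

t_e = 0.707 × 0.25 = 0.1767 in; A_we = 0.1767 × 28 = 4.949 in².
Directional factor: 1.0 + 0.5 sin^1.5(90°) = 1.5.
F_nw = 0.6 × 70 × 1.5 = 63 ksi.
φR_n = 0.75 × 63 × 4.949 = 233.8 kip.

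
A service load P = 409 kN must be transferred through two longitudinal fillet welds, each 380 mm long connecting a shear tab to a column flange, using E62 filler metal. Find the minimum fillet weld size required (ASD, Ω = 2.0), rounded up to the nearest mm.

w = 5 mm

E62XX → F_EXX = 620 MPa.
Total weld length L = 760 mm.
Required throat t_e = P × Ω / (0.6 F_EXX × L) = 409 × 2.0 / (0.6 × 620 × 760 × 10⁻³) = 2.893 mm.
Required leg w = t_e / 0.707 = 4.092 mm → use 5 mm.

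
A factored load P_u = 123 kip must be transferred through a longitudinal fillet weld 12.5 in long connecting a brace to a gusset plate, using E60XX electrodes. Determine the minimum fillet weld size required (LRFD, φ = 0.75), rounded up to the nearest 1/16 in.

E60XX → F_EXX = 60 ksi.
Total weld length L = 12.5 in.
Required throat t_e = P_u / (φ × 0.6 F_EXX × L) = 123 / (0.75 × 0.6 × 60 × 12.5) = 0.3644 in.
Required leg w = t_e / 0.707 = 0.5155 in → use 9/16 in.

w = 9/16 in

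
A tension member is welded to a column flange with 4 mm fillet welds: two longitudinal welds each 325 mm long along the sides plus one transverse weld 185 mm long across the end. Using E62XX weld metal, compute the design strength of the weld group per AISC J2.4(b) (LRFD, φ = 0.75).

E62XX → F_EXX = 620 MPa.
t_e = 0.707 × 4 = 2.828 mm.
R_nwl = 0.6 × 620 × 2.828 × 650 × 10⁻³ = 683.8 kN (longitudinal, 2 welds).
R_nwt = 0.6 × 620 × 2.828 × 185 × 10⁻³ = 194.6 kN (transverse, base value).
(i) R_nwl + R_nwt = 878.4 kN; (ii) 0.85 R_nwl + 1.5 R_nwt = 873.2 kN.
R_n = max = 878.4 kN [governs: (i)]; φR_n = 658.8 kN.

φR_n ≈ 659 kN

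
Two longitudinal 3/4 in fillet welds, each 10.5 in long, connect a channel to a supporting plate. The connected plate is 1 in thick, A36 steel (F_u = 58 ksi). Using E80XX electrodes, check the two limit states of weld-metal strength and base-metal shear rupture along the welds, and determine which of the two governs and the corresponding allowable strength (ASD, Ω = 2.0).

R_n/Ω ≈ 267 kip (weld metal governs)

E80XX → F_EXX = 80 ksi.
t_e = 0.707 × 0.75 = 0.5302 in; L = 21 in.
Weld metal: R_n/Ω = (1/2.0) × 0.6 × 80 × 0.5302 × 21 = 267.2 kip.
Base metal (shear rupture): R_n/Ω = (1/2.0) × 0.6 × 58 × 1 × 21 = 365.4 kip.
Governing: weld metal.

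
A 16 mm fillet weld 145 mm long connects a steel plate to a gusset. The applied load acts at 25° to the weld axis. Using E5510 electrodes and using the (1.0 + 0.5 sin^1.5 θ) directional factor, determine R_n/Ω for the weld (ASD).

E55XX → F_EXX = 550 MPa.
t_e = 0.707 × 16 = 11.31 mm; A_we = 11.31 × 145 = 1640 mm².
Directional factor: 1.0 + 0.5 sin^1.5(25°) = 1.137.
F_nw = 0.6 × 550 × 1.137 = 375.3 MPa.
R_n/Ω = (375.3 × 1640) / 2.0 × 10⁻³ = 307.8 kN.

R_n/Ω ≈ 308 kN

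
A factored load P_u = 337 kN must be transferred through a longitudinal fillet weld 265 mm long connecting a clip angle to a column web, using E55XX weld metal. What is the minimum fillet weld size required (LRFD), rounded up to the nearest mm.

E55XX → F_EXX = 550 MPa.
Total weld length L = 265 mm.
Required throat t_e = P_u / (φ × 0.6 F_EXX × L) = 337 / (0.75 × 0.6 × 550 × 265 × 10⁻³) = 5.138 mm.
Required leg w = t_e / 0.707 = 7.268 mm → use 8 mm.

w = 8 mm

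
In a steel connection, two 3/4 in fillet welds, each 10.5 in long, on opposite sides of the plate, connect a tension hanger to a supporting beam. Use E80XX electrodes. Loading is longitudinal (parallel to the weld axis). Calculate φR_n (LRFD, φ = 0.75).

φR_n ≈ 401 kip

E80XX → F_EXX = 80 ksi.
Effective throat t_e = 0.707 × 0.75 = 0.5302 in.
Total length L = 21 in; A_we = 0.5302 × 21 = 11.14 in².
F_nw = 0.6 F_EXX = 0.6 × 80 = 48 ksi.
φR_n = 0.75 × 48 × 11.14 = 400.9 kip.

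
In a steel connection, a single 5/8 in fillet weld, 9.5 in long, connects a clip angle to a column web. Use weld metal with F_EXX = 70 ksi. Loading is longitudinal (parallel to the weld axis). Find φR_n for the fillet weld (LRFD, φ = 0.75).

Effective throat t_e = 0.707 × 0.625 = 0.4419 in.
Total length L = 9.5 in; A_we = 0.4419 × 9.5 = 4.198 in².
F_nw = 0.6 F_EXX = 0.6 × 70 = 42 ksi.
φR_n = 0.75 × 42 × 4.198 = 132.2 kips.

φR_n ≈ 132 kips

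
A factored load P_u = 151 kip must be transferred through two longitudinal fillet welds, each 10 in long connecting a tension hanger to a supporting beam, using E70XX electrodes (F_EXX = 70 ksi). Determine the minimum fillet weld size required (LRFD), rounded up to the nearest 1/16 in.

w = 3/8 in

Total weld length L = 20 in.
Required throat t_e = P_u / (φ × 0.6 F_EXX × L) = 151 / (0.75 × 0.6 × 70 × 20) = 0.2397 in.
Required leg w = t_e / 0.707 = 0.339 in → use 3/8 in.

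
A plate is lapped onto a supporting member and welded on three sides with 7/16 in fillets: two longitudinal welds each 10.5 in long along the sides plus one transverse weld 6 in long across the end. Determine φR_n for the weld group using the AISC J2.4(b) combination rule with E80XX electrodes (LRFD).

φR_n ≈ 301 kip

E80XX → F_EXX = 80 ksi.
t_e = 0.707 × 0.4375 = 0.3093 in.
R_nwl = 0.6 × 80 × 0.3093 × 21 = 311.8 kip (longitudinal, 2 welds).
R_nwt = 0.6 × 80 × 0.3093 × 6 = 89.08 kip (transverse, base value).
(i) R_nwl + R_nwt = 400.9 kip; (ii) 0.85 R_nwl + 1.5 R_nwt = 398.6 kip.
R_n = max = 400.9 kip [governs: (i)]; φR_n = 300.7 kip.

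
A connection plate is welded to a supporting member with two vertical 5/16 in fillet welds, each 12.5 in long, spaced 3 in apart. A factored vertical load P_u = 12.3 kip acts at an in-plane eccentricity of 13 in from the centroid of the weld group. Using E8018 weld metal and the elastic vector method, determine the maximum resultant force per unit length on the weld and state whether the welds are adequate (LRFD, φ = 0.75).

E80XX → F_EXX = 80 ksi.
Total weld length L_w = 25 in. Treat welds as unit-width lines.
Polar moment about centroid: J = 2[d³/12 + d(b/2)²] = 2[12.5³/12 + 12.5×1.5²] = 381.8 in³.
Direct shear f_v = P/L_w = 12.3 / 25 = 0.492 kip/in (vertical).
Torsion M = P·e = 12.3 × 13 = 159.9 kip·in.
Critical point at (x, y) = (1.5, 6.25) from centroid. f_tx = M·y/J = 2.618 kip/in; f_ty = M·x/J = 0.6283 kip/in.
Resultant f_max = √[f_tx² + (f_v + f_ty)²] = √[2.618² + (0.492 + 0.6283)²] = 2.847 kip/in.
Capacity per unit length: φr_n = 0.75 × 0.6 × 80 × (0.707 × 0.3125) = 7.954 kip/in.
2.847 ≤ 7.954 → adequate.

f_max ≈ 2.85 kip/in; adequate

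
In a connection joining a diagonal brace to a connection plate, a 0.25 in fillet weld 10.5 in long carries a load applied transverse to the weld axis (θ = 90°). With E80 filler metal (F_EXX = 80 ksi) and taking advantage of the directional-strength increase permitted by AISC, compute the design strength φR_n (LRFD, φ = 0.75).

φR_n ≈ 100 kips

t_e = 0.707 × 0.25 = 0.1767 in; A_we = 0.1767 × 10.5 = 1.856 in².
Directional factor: 1.0 + 0.5 sin^1.5(90°) = 1.5.
F_nw = 0.6 × 80 × 1.5 = 72 ksi.
φR_n = 0.75 × 72 × 1.856 = 100.2 kips.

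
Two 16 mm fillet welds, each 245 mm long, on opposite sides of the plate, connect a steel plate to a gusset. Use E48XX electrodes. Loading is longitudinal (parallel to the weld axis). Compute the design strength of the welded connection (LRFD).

φR_n ≈ 1200 kN

E48XX → F_EXX = 480 MPa.
Effective throat t_e = 0.707 × 16 = 11.31 mm.
Total length L = 490 mm; A_we = 11.31 × 490 = 5543 mm².
F_nw = 0.6 F_EXX = 0.6 × 480 = 288 MPa.
φR_n = 0.75 × 288 × 5543 × 10⁻³ = 1197 kN.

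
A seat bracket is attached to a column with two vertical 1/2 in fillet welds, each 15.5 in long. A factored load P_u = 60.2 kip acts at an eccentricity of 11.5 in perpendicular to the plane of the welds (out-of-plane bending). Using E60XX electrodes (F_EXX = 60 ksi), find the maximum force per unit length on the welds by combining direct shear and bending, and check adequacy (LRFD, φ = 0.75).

f_max ≈ 8.86 kip/in; adequate

L_w = 2 × 15.5 = 31 in; section modulus (unit throat) S = 2 × L²/6 = 80.08 in².
Direct shear f_v = P/L_w = 60.2/31 = 1.942 kip/in.
Moment M = P × e = 60.2 × 11.5 = 692.3 kip·in; bending f_b = M/S = 8.645 kip/in.
f_max = √(f_v² + f_b²) = √(1.942² + 8.645²) = 8.86 kip/in.
φr_n = 0.75 × 0.6 × 60 × (0.707 × 0.5) = 9.544 kip/in → adequate.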